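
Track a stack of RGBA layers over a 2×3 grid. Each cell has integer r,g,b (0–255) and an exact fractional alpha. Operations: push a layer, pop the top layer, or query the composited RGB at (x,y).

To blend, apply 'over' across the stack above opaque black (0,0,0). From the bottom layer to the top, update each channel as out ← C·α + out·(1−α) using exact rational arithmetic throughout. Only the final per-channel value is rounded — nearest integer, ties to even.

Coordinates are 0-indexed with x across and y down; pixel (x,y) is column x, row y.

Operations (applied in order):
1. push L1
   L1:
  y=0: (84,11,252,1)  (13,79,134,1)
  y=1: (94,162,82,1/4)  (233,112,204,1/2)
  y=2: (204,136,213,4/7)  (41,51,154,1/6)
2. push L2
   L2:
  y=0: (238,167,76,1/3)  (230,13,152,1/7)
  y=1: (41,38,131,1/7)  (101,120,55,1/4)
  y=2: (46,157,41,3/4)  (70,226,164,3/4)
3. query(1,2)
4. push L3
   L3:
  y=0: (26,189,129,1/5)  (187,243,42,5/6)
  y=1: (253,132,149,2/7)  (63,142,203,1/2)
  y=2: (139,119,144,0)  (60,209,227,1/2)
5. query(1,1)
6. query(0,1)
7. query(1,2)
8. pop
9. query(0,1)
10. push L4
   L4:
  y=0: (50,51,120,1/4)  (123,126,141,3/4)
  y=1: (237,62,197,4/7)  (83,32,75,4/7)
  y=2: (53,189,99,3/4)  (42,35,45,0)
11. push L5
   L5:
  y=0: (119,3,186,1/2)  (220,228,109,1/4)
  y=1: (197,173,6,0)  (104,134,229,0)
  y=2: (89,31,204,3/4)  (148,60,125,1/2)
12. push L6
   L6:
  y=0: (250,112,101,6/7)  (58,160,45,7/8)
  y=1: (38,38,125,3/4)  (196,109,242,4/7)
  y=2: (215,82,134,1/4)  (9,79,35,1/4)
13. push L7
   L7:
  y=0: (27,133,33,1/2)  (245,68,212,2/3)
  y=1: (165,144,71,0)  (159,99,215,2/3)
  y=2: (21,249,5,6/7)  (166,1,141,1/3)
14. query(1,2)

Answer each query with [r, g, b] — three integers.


(1,2) stack=L1,L2; from [0,0,0]:
L1 α=1/6: [41/6, 17/2, 77/3]
L2 α=3/4: [1301/24, 1373/8, 1553/12]
→ [54, 172, 129]

query (1,1) [L1,L2,L3] — begin 0,0,0
L1 α=1/2: [233/2, 56, 102]
L2 α=1/4: [901/8, 72, 361/4]
L3 α=1/2: [1405/16, 107, 1173/8]
→ [88, 107, 147]

query (0,1) [L1,L2,L3] — begin 0,0,0
L1 α=1/4: [47/2, 81/2, 41/2]
L2 α=1/7: [26, 281/7, 254/7]
L3 α=2/7: [636/7, 3253/49, 3356/49]
= [91, 66, 68]

at x=1,y=2 over L1,L2,L3:
+L1 (α=1/6) → [41/6, 17/2, 77/3]
+L2 (α=3/4) → [1301/24, 1373/8, 1553/12]
+L3 (α=1/2) → [2741/48, 3045/16, 4277/24]
→ [57, 190, 178]

query (0,1) [L1,L2] — begin 0,0,0
+L1 (α=1/4) → [47/2, 81/2, 41/2]
+L2 (α=1/7) → [26, 281/7, 254/7]
= [26, 40, 36]

query (1,2) [L1,L2,L4,L5,L6,L7] — begin 0,0,0
+L1 (α=1/6) → [41/6, 17/2, 77/3]
+L2 (α=3/4) → [1301/24, 1373/8, 1553/12]
+L4 (α=0) → [1301/24, 1373/8, 1553/12]
+L5 (α=1/2) → [4853/48, 1853/16, 3053/24]
+L6 (α=1/4) → [4997/64, 6823/64, 3333/32]
+L7 (α=1/3) → [10309/96, 2285/32, 1863/16]
rounded: [107, 71, 116]


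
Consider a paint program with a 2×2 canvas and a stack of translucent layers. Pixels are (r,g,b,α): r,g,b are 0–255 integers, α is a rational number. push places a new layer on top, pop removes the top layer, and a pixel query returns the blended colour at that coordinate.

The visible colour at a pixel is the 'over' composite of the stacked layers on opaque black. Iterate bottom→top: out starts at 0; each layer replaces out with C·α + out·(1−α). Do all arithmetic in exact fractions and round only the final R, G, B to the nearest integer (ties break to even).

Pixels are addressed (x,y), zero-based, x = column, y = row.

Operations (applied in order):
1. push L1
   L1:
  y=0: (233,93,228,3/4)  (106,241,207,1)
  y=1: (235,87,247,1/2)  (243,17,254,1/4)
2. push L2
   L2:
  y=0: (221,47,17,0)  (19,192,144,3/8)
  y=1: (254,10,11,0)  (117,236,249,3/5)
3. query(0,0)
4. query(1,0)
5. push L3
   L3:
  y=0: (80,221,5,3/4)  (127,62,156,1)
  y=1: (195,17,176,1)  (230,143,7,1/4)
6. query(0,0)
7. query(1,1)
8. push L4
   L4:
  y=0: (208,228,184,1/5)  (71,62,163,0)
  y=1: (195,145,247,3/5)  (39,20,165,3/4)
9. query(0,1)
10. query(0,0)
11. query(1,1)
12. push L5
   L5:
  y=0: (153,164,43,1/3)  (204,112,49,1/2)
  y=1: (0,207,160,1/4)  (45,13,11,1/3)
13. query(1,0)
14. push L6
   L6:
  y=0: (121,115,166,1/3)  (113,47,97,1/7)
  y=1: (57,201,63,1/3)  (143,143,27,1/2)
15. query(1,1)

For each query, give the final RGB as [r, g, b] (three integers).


(0,0) stack=L1,L2; from [0,0,0]:
L1 α=3/4: [699/4, 279/4, 171]
L2 α=0: [699/4, 279/4, 171]
= [175, 70, 171]

at x=1,y=0 over L1,L2:
+L1 (α=1) → [106, 241, 207]
+L2 (α=3/8) → [587/8, 1781/8, 1467/8]
= [73, 223, 183]

(0,0) stack=L1,L2,L3; from [0,0,0]:
+L1 (α=3/4) → [699/4, 279/4, 171]
+L2 (α=0) → [699/4, 279/4, 171]
+L3 (α=3/4) → [1659/16, 2931/16, 93/2]
rounded: [104, 183, 46]

query (1,1) [L1,L2,L3] — begin 0,0,0
after L1 α=1/4: [243/4, 17/4, 127/2]
after L2 α=3/5: [189/2, 1433/10, 874/5]
after L3 α=1/4: [1027/8, 5729/40, 2657/20]
→ [128, 143, 133]

(0,1) stack=L1,L2,L3,L4; from [0,0,0]:
after L1 α=1/2: [235/2, 87/2, 247/2]
after L2 α=0: [235/2, 87/2, 247/2]
after L3 α=1: [195, 17, 176]
after L4 α=3/5: [195, 469/5, 1093/5]
rounded: [195, 94, 219]

query (0,0) [L1,L2,L3,L4] — begin 0,0,0
+L1 (α=3/4) → [699/4, 279/4, 171]
+L2 (α=0) → [699/4, 279/4, 171]
+L3 (α=3/4) → [1659/16, 2931/16, 93/2]
+L4 (α=1/5) → [2491/20, 3843/20, 74]
→ [125, 192, 74]

(1,1) stack=L1,L2,L3,L4; from [0,0,0]:
after L1 α=1/4: [243/4, 17/4, 127/2]
after L2 α=3/5: [189/2, 1433/10, 874/5]
after L3 α=1/4: [1027/8, 5729/40, 2657/20]
after L4 α=3/4: [1963/32, 8129/160, 12557/80]
= [61, 51, 157]

(1,0) stack=L1,L2,L3,L4,L5; from [0,0,0]:
L1 α=1: [106, 241, 207]
L2 α=3/8: [587/8, 1781/8, 1467/8]
L3 α=1: [127, 62, 156]
L4 α=0: [127, 62, 156]
L5 α=1/2: [331/2, 87, 205/2]
= [166, 87, 102]

query (1,1) [L1,L2,L3,L4,L5,L6] — begin 0,0,0
after L1 α=1/4: [243/4, 17/4, 127/2]
after L2 α=3/5: [189/2, 1433/10, 874/5]
after L3 α=1/4: [1027/8, 5729/40, 2657/20]
after L4 α=3/4: [1963/32, 8129/160, 12557/80]
after L5 α=1/3: [2683/48, 9169/240, 12997/120]
after L6 α=1/2: [9547/96, 43489/480, 16237/240]
→ [99, 91, 68]


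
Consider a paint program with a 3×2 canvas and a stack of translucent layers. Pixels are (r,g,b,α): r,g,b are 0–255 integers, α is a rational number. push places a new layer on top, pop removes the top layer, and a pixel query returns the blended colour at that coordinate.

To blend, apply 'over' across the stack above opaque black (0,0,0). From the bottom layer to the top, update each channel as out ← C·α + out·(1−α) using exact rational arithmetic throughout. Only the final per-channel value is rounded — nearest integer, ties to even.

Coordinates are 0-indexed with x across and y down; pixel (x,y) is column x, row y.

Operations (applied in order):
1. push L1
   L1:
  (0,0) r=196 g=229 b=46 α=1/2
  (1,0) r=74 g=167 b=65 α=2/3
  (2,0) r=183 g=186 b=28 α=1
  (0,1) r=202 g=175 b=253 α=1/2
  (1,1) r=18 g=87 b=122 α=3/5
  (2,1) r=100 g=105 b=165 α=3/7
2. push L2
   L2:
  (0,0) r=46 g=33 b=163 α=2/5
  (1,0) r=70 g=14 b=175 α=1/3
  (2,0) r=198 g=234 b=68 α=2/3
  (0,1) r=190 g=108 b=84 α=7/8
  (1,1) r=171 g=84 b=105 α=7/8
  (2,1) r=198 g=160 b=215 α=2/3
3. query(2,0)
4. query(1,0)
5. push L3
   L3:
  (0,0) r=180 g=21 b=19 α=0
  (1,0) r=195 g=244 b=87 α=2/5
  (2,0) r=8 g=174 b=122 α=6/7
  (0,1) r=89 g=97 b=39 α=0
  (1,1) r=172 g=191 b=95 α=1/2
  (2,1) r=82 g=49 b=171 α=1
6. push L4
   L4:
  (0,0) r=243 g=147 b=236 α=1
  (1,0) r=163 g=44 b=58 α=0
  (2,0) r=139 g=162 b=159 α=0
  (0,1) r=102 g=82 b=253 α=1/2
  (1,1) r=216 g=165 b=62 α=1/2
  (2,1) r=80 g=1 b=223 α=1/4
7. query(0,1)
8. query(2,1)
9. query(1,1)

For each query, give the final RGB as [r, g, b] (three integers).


(2,0) stack=L1,L2; from [0,0,0]:
+L1 (α=1) → [183, 186, 28]
+L2 (α=2/3) → [193, 218, 164/3]
= [193, 218, 55]

at x=1,y=0 over L1,L2:
L1 α=2/3: [148/3, 334/3, 130/3]
L2 α=1/3: [506/9, 710/9, 785/9]
= [56, 79, 87]

query (0,1) [L1,L2,L3,L4] — begin 0,0,0
+L1 (α=1/2) → [101, 175/2, 253/2]
+L2 (α=7/8) → [1431/8, 1687/16, 1429/16]
+L3 (α=0) → [1431/8, 1687/16, 1429/16]
+L4 (α=1/2) → [2247/16, 2999/32, 5477/32]
→ [140, 94, 171]

query (2,1) [L1,L2,L3,L4] — begin 0,0,0
after L1 α=3/7: [300/7, 45, 495/7]
after L2 α=2/3: [1024/7, 365/3, 3505/21]
after L3 α=1: [82, 49, 171]
after L4 α=1/4: [163/2, 37, 184]
→ [82, 37, 184]

query (1,1) [L1,L2,L3,L4] — begin 0,0,0
L1 α=3/5: [54/5, 261/5, 366/5]
L2 α=7/8: [6039/40, 3201/40, 4041/40]
L3 α=1/2: [12919/80, 10841/80, 7841/80]
L4 α=1/2: [30199/160, 24041/160, 12801/160]
rounded: [189, 150, 80]


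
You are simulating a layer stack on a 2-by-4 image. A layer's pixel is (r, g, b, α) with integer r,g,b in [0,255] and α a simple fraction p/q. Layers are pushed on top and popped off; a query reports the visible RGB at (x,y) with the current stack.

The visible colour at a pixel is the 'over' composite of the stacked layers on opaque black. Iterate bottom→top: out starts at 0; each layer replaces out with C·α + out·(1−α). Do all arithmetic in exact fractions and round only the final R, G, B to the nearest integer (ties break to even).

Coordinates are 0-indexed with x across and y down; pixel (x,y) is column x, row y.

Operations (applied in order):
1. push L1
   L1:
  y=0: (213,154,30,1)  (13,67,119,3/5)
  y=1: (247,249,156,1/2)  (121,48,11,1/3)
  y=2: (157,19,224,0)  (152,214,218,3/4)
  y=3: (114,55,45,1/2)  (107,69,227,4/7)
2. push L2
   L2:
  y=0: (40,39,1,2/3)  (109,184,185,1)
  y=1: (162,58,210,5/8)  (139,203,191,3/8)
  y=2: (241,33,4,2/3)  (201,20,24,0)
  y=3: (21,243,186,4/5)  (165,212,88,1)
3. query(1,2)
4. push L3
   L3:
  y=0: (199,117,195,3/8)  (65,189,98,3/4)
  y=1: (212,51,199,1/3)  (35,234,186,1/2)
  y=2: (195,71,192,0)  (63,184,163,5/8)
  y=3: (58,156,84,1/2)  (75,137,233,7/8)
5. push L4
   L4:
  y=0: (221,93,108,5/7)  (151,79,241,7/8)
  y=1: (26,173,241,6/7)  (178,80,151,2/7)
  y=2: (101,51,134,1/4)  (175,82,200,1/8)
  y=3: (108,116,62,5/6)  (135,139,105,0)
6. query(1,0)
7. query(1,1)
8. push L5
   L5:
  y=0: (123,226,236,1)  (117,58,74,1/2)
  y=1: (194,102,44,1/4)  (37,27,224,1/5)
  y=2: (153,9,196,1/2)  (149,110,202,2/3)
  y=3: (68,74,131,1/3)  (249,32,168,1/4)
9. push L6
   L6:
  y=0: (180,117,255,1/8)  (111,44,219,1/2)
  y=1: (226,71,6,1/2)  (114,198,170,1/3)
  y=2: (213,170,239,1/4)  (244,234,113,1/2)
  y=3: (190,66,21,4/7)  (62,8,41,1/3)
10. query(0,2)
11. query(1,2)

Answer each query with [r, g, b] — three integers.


at x=1,y=2 over L1,L2:
+L1 (α=3/4) → [114, 321/2, 327/2]
+L2 (α=0) → [114, 321/2, 327/2]
→ [114, 160, 164]

(1,0) stack=L1,L2,L3,L4; from [0,0,0]:
+L1 (α=3/5) → [39/5, 201/5, 357/5]
+L2 (α=1) → [109, 184, 185]
+L3 (α=3/4) → [76, 751/4, 479/4]
+L4 (α=7/8) → [1133/8, 2963/32, 7227/32]
→ [142, 93, 226]

at x=1,y=1 over L1,L2,L3,L4:
+L1 (α=1/3) → [121/3, 16, 11/3]
+L2 (α=3/8) → [232/3, 689/8, 887/12]
+L3 (α=1/2) → [337/6, 2561/16, 3119/24]
+L4 (α=2/7) → [3821/42, 2195/16, 22843/168]
rounded: [91, 137, 136]

query (0,2) [L1,L2,L3,L4,L5,L6] — begin 0,0,0
after L1 α=0: [0, 0, 0]
after L2 α=2/3: [482/3, 22, 8/3]
after L3 α=0: [482/3, 22, 8/3]
after L4 α=1/4: [583/4, 117/4, 71/2]
after L5 α=1/2: [1195/8, 153/8, 463/4]
after L6 α=1/4: [5289/32, 1819/32, 2345/16]
→ [165, 57, 147]

query (1,2) [L1,L2,L3,L4,L5,L6] — begin 0,0,0
after L1 α=3/4: [114, 321/2, 327/2]
after L2 α=0: [114, 321/2, 327/2]
after L3 α=5/8: [657/8, 2803/16, 2611/16]
after L4 α=1/8: [5999/64, 20933/128, 21477/128]
after L5 α=2/3: [8357/64, 49093/384, 73189/384]
after L6 α=1/2: [23973/128, 138949/768, 116581/768]
rounded: [187, 181, 152]


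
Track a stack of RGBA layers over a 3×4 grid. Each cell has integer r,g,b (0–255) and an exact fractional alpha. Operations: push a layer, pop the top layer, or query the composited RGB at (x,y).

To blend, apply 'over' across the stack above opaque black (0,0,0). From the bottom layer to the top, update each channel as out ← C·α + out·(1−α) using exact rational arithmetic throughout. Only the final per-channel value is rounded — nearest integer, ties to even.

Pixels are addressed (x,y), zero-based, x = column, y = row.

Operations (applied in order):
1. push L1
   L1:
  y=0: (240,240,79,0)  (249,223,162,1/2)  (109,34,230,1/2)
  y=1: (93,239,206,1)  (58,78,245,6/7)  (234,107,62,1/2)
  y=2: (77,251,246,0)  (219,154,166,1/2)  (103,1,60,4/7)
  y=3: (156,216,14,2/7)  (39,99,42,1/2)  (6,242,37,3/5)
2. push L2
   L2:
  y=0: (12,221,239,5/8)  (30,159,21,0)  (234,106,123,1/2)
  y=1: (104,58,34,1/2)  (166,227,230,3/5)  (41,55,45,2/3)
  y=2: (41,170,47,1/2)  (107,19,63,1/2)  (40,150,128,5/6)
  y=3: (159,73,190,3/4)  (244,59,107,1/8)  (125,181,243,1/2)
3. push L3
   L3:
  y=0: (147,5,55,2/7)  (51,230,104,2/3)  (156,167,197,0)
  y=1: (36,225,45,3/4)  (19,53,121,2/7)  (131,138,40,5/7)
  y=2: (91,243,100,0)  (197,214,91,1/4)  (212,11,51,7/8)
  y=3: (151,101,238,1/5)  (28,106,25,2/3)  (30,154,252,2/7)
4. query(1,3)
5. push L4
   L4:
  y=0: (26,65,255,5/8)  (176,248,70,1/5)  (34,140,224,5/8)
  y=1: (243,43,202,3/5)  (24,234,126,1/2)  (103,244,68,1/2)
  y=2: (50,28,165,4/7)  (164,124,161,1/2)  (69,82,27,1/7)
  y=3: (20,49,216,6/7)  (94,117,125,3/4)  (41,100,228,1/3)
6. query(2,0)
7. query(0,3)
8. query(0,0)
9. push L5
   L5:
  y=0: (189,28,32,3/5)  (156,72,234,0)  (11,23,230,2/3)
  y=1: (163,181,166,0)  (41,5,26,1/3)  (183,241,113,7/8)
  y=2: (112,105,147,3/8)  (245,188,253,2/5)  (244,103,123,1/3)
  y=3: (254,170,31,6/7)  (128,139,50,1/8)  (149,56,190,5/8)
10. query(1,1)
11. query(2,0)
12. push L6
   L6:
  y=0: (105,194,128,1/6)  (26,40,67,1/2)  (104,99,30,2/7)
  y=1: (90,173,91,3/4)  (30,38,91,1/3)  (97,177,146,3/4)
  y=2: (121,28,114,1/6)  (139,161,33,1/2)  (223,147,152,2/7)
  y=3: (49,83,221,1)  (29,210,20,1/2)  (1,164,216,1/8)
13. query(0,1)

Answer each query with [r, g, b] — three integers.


(1,3) stack=L1,L2,L3; from [0,0,0]:
L1 α=1/2: [39/2, 99/2, 21]
L2 α=1/8: [761/16, 811/16, 127/4]
L3 α=2/3: [1657/48, 1401/16, 109/4]
rounded: [35, 88, 27]

at x=2,y=0 over L1,L2,L3,L4:
+L1 (α=1/2) → [109/2, 17, 115]
+L2 (α=1/2) → [577/4, 123/2, 119]
+L3 (α=0) → [577/4, 123/2, 119]
+L4 (α=5/8) → [2411/32, 1769/16, 1477/8]
= [75, 111, 185]

(0,3) stack=L1,L2,L3,L4; from [0,0,0]:
L1 α=2/7: [312/7, 432/7, 4]
L2 α=3/4: [3651/28, 1965/28, 287/2]
L3 α=1/5: [4708/35, 2672/35, 812/5]
L4 α=6/7: [8908/245, 12962/245, 7292/35]
rounded: [36, 53, 208]

(0,0) stack=L1,L2,L3,L4; from [0,0,0]:
after L1 α=0: [0, 0, 0]
after L2 α=5/8: [15/2, 1105/8, 1195/8]
after L3 α=2/7: [663/14, 5605/56, 6855/56]
after L4 α=5/8: [3809/112, 35015/448, 91965/448]
rounded: [34, 78, 205]

query (1,1) [L1,L2,L3,L4,L5] — begin 0,0,0
after L1 α=6/7: [348/7, 468/7, 210]
after L2 α=3/5: [4182/35, 5703/35, 222]
after L3 α=2/7: [4448/49, 6445/49, 1352/7]
after L4 α=1/2: [2812/49, 17911/98, 1117/7]
after L5 α=1/3: [7633/147, 6052/49, 2416/21]
= [52, 124, 115]

(2,0) stack=L1,L2,L3,L4,L5; from [0,0,0]:
after L1 α=1/2: [109/2, 17, 115]
after L2 α=1/2: [577/4, 123/2, 119]
after L3 α=0: [577/4, 123/2, 119]
after L4 α=5/8: [2411/32, 1769/16, 1477/8]
after L5 α=2/3: [3115/96, 835/16, 1719/8]
= [32, 52, 215]

query (0,1) [L1,L2,L3,L4,L5,L6] — begin 0,0,0
after L1 α=1: [93, 239, 206]
after L2 α=1/2: [197/2, 297/2, 120]
after L3 α=3/4: [413/8, 1647/8, 255/4]
after L4 α=3/5: [3329/20, 2163/20, 1467/10]
after L5 α=0: [3329/20, 2163/20, 1467/10]
after L6 α=3/4: [8729/80, 12543/80, 4197/40]
= [109, 157, 105]


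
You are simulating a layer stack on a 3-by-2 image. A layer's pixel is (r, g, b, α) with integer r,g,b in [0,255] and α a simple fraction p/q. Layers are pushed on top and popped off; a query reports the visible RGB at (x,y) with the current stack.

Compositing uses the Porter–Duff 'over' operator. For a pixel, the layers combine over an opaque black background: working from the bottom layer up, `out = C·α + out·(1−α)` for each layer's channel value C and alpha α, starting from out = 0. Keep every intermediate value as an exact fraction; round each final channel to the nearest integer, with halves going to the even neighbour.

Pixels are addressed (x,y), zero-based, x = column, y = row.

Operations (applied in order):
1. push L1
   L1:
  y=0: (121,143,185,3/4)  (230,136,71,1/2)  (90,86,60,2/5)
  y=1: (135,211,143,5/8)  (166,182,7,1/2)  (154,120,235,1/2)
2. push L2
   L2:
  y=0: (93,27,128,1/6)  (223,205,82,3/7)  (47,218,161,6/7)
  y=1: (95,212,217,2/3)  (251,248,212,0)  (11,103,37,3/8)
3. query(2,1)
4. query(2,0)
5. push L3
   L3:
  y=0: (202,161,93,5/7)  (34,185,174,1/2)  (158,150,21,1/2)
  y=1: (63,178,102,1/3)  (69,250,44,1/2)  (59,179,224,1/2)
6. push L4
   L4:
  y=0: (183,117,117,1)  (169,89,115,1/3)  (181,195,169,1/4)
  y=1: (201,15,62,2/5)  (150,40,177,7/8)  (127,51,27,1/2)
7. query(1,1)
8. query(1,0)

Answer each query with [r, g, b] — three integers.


at x=2,y=1 over L1,L2:
+L1 (α=1/2) → [77, 60, 235/2]
+L2 (α=3/8) → [209/4, 609/8, 1397/16]
= [52, 76, 87]

query (2,0) [L1,L2] — begin 0,0,0
L1 α=2/5: [36, 172/5, 24]
L2 α=6/7: [318/7, 6712/35, 990/7]
→ [45, 192, 141]

at x=1,y=1 over L1,L2,L3,L4:
after L1 α=1/2: [83, 91, 7/2]
after L2 α=0: [83, 91, 7/2]
after L3 α=1/2: [76, 341/2, 95/4]
after L4 α=7/8: [563/4, 901/16, 5051/32]
rounded: [141, 56, 158]

at x=1,y=0 over L1,L2,L3,L4:
after L1 α=1/2: [115, 68, 71/2]
after L2 α=3/7: [1129/7, 887/7, 388/7]
after L3 α=1/2: [1367/14, 1091/7, 803/7]
after L4 α=1/3: [850/7, 935/7, 2411/21]
→ [121, 134, 115]


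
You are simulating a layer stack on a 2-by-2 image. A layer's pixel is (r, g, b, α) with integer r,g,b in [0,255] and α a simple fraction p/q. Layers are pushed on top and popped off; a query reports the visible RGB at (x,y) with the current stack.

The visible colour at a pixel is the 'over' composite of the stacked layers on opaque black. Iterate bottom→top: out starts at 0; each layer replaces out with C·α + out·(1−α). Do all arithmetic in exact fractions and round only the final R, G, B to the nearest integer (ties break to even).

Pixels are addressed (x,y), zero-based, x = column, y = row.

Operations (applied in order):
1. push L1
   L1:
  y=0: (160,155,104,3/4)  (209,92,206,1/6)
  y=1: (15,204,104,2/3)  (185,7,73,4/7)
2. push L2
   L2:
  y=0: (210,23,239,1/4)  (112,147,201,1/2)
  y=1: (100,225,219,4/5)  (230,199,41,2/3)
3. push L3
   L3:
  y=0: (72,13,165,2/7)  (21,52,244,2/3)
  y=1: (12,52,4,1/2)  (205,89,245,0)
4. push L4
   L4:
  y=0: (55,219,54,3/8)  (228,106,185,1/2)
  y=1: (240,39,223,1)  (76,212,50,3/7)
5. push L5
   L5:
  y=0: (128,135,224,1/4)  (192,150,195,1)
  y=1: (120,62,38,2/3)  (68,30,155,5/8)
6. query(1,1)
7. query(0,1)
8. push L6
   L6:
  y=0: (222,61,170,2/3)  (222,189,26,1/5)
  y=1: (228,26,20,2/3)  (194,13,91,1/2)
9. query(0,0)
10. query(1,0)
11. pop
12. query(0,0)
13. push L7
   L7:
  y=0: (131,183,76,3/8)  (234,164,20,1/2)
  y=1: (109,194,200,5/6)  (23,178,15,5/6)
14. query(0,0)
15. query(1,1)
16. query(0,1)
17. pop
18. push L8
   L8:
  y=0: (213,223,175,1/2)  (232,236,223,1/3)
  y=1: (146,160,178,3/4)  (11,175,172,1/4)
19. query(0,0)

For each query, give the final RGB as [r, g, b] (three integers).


(1,1) stack=L1,L2,L3,L4,L5; from [0,0,0]:
+L1 (α=4/7) → [740/7, 4, 292/7]
+L2 (α=2/3) → [1320/7, 134, 866/21]
+L3 (α=0) → [1320/7, 134, 866/21]
+L4 (α=3/7) → [6876/49, 1172/7, 6614/147]
+L5 (α=5/8) → [4661/49, 2283/28, 44589/392]
→ [95, 82, 114]

at x=0,y=1 over L1,L2,L3,L4,L5:
+L1 (α=2/3) → [10, 136, 208/3]
+L2 (α=4/5) → [82, 1036/5, 2836/15]
+L3 (α=1/2) → [47, 648/5, 1448/15]
+L4 (α=1) → [240, 39, 223]
+L5 (α=2/3) → [160, 163/3, 299/3]
= [160, 54, 100]

query (0,0) [L1,L2,L3,L4,L5,L6] — begin 0,0,0
L1 α=3/4: [120, 465/4, 78]
L2 α=1/4: [285/2, 1487/16, 473/4]
L3 α=2/7: [1713/14, 7851/112, 3685/28]
L4 α=3/8: [10875/112, 112839/896, 22961/224]
L5 α=1/4: [46961/448, 459477/3584, 119059/896]
L6 α=2/3: [245873/1344, 896725/10752, 141233/896]
= [183, 83, 158]

query (1,0) [L1,L2,L3,L4,L5,L6] — begin 0,0,0
+L1 (α=1/6) → [209/6, 46/3, 103/3]
+L2 (α=1/2) → [881/12, 487/6, 353/3]
+L3 (α=2/3) → [1385/36, 1111/18, 1817/9]
+L4 (α=1/2) → [9593/72, 3019/36, 1741/9]
+L5 (α=1) → [192, 150, 195]
+L6 (α=1/5) → [198, 789/5, 806/5]
→ [198, 158, 161]

query (0,0) [L1,L2,L3,L4,L5] — begin 0,0,0
after L1 α=3/4: [120, 465/4, 78]
after L2 α=1/4: [285/2, 1487/16, 473/4]
after L3 α=2/7: [1713/14, 7851/112, 3685/28]
after L4 α=3/8: [10875/112, 112839/896, 22961/224]
after L5 α=1/4: [46961/448, 459477/3584, 119059/896]
→ [105, 128, 133]

(0,0) stack=L1,L2,L3,L4,L5,L7; from [0,0,0]:
L1 α=3/4: [120, 465/4, 78]
L2 α=1/4: [285/2, 1487/16, 473/4]
L3 α=2/7: [1713/14, 7851/112, 3685/28]
L4 α=3/8: [10875/112, 112839/896, 22961/224]
L5 α=1/4: [46961/448, 459477/3584, 119059/896]
L7 α=3/8: [410869/3584, 4265001/28672, 799583/7168]
= [115, 149, 112]

query (1,1) [L1,L2,L3,L4,L5,L7] — begin 0,0,0
L1 α=4/7: [740/7, 4, 292/7]
L2 α=2/3: [1320/7, 134, 866/21]
L3 α=0: [1320/7, 134, 866/21]
L4 α=3/7: [6876/49, 1172/7, 6614/147]
L5 α=5/8: [4661/49, 2283/28, 44589/392]
L7 α=5/6: [1716/49, 27203/168, 24663/784]
→ [35, 162, 31]

(0,1) stack=L1,L2,L3,L4,L5,L7; from [0,0,0]:
after L1 α=2/3: [10, 136, 208/3]
after L2 α=4/5: [82, 1036/5, 2836/15]
after L3 α=1/2: [47, 648/5, 1448/15]
after L4 α=1: [240, 39, 223]
after L5 α=2/3: [160, 163/3, 299/3]
after L7 α=5/6: [235/2, 3073/18, 3299/18]
= [118, 171, 183]

at x=0,y=0 over L1,L2,L3,L4,L5,L8:
L1 α=3/4: [120, 465/4, 78]
L2 α=1/4: [285/2, 1487/16, 473/4]
L3 α=2/7: [1713/14, 7851/112, 3685/28]
L4 α=3/8: [10875/112, 112839/896, 22961/224]
L5 α=1/4: [46961/448, 459477/3584, 119059/896]
L8 α=1/2: [142385/896, 1258709/7168, 275859/1792]
rounded: [159, 176, 154]


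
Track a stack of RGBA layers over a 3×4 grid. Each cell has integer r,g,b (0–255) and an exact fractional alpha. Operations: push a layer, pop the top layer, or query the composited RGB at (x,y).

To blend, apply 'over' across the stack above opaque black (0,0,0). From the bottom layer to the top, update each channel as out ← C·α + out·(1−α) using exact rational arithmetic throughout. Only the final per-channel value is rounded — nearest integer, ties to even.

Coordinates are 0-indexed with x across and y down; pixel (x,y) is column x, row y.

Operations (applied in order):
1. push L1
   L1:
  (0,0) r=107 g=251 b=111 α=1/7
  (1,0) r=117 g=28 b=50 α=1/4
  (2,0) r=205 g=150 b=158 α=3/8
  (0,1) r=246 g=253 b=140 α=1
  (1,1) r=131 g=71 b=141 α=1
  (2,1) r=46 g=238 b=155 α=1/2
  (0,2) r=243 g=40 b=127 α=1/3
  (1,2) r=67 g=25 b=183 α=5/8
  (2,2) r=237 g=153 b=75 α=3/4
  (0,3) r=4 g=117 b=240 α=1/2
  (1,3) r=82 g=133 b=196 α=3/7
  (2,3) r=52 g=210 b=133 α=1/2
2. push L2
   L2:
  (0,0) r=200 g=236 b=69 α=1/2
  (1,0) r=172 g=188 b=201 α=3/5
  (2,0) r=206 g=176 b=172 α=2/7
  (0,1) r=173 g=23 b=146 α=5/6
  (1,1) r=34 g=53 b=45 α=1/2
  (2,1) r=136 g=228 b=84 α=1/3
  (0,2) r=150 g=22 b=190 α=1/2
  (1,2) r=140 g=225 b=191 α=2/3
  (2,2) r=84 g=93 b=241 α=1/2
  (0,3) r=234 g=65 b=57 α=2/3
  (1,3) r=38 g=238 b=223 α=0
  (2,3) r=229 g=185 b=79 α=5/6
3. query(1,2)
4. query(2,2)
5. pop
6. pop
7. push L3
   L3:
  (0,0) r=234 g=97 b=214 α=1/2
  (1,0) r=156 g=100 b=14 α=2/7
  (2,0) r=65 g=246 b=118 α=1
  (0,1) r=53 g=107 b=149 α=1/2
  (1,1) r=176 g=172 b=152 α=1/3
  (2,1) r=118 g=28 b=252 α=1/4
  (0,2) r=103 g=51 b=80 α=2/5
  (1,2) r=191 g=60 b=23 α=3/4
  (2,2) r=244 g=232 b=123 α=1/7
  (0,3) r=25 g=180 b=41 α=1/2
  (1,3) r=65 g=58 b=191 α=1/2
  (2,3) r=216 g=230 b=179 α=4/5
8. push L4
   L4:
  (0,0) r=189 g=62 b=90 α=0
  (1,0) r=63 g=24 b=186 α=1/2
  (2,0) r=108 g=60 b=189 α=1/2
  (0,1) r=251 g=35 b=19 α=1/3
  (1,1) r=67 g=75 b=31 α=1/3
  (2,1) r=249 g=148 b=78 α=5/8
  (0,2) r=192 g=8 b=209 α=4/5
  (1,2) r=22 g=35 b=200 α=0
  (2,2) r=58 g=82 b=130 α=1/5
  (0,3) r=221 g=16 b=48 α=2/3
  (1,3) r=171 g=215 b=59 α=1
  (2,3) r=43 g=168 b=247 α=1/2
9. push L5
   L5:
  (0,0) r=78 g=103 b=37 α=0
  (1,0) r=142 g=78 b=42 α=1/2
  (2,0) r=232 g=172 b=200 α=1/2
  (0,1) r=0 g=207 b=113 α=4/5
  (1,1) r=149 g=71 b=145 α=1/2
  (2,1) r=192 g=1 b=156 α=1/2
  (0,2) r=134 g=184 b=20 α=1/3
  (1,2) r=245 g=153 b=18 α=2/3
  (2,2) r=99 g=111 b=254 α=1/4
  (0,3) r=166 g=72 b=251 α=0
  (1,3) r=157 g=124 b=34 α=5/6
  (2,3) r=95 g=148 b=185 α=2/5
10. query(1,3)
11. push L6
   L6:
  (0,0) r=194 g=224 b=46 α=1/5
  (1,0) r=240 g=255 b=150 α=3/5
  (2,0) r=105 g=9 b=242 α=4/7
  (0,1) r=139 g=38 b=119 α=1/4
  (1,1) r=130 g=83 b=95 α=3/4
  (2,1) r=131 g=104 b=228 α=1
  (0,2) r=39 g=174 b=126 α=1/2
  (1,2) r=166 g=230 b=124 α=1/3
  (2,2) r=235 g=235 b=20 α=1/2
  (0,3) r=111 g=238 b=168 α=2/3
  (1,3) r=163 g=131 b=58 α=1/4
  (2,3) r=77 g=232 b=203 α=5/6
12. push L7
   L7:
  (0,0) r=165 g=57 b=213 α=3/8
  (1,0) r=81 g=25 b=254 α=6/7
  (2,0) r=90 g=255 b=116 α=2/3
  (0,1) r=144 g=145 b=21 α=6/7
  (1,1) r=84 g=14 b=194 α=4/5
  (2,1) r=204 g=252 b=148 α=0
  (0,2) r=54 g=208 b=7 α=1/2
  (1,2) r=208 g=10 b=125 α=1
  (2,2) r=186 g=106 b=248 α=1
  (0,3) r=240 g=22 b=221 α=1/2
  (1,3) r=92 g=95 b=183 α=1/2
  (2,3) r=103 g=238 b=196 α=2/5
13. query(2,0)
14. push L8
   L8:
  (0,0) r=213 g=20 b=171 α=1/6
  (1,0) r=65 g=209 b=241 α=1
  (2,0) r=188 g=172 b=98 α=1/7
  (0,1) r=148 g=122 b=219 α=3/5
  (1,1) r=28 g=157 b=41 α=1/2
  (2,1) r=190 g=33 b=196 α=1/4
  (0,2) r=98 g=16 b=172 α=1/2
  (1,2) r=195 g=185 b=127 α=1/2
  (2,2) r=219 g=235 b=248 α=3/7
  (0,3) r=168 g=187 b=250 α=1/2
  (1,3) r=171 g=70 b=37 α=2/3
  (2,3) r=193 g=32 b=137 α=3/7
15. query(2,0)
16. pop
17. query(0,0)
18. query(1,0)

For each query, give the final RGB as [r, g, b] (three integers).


at x=1,y=2 over L1,L2:
+L1 (α=5/8) → [335/8, 125/8, 915/8]
+L2 (α=2/3) → [2575/24, 3725/24, 3971/24]
→ [107, 155, 165]

query (2,2) [L1,L2] — begin 0,0,0
L1 α=3/4: [711/4, 459/4, 225/4]
L2 α=1/2: [1047/8, 831/8, 1189/8]
= [131, 104, 149]

at x=1,y=3 over L3,L4,L5:
L3 α=1/2: [65/2, 29, 191/2]
L4 α=1: [171, 215, 59]
L5 α=5/6: [478/3, 835/6, 229/6]
= [159, 139, 38]

(2,0) stack=L3,L4,L5,L6,L7; from [0,0,0]:
L3 α=1: [65, 246, 118]
L4 α=1/2: [173/2, 153, 307/2]
L5 α=1/2: [637/4, 325/2, 707/4]
L6 α=4/7: [513/4, 1047/14, 5993/28]
L7 α=2/3: [411/4, 2729/14, 4163/28]
rounded: [103, 195, 149]

(2,0) stack=L3,L4,L5,L6,L7,L8; from [0,0,0]:
+L3 (α=1) → [65, 246, 118]
+L4 (α=1/2) → [173/2, 153, 307/2]
+L5 (α=1/2) → [637/4, 325/2, 707/4]
+L6 (α=4/7) → [513/4, 1047/14, 5993/28]
+L7 (α=2/3) → [411/4, 2729/14, 4163/28]
+L8 (α=1/7) → [1609/14, 9391/49, 13861/98]
= [115, 192, 141]

(0,0) stack=L3,L4,L5,L6,L7; from [0,0,0]:
+L3 (α=1/2) → [117, 97/2, 107]
+L4 (α=0) → [117, 97/2, 107]
+L5 (α=0) → [117, 97/2, 107]
+L6 (α=1/5) → [662/5, 418/5, 474/5]
+L7 (α=3/8) → [1157/8, 589/8, 1113/8]
rounded: [145, 74, 139]

at x=1,y=0 over L3,L4,L5,L6,L7:
after L3 α=2/7: [312/7, 200/7, 4]
after L4 α=1/2: [753/14, 184/7, 95]
after L5 α=1/2: [2741/28, 365/7, 137/2]
after L6 α=3/5: [12821/70, 1217/7, 587/5]
after L7 α=6/7: [46841/490, 2267/49, 8207/35]
→ [96, 46, 234]


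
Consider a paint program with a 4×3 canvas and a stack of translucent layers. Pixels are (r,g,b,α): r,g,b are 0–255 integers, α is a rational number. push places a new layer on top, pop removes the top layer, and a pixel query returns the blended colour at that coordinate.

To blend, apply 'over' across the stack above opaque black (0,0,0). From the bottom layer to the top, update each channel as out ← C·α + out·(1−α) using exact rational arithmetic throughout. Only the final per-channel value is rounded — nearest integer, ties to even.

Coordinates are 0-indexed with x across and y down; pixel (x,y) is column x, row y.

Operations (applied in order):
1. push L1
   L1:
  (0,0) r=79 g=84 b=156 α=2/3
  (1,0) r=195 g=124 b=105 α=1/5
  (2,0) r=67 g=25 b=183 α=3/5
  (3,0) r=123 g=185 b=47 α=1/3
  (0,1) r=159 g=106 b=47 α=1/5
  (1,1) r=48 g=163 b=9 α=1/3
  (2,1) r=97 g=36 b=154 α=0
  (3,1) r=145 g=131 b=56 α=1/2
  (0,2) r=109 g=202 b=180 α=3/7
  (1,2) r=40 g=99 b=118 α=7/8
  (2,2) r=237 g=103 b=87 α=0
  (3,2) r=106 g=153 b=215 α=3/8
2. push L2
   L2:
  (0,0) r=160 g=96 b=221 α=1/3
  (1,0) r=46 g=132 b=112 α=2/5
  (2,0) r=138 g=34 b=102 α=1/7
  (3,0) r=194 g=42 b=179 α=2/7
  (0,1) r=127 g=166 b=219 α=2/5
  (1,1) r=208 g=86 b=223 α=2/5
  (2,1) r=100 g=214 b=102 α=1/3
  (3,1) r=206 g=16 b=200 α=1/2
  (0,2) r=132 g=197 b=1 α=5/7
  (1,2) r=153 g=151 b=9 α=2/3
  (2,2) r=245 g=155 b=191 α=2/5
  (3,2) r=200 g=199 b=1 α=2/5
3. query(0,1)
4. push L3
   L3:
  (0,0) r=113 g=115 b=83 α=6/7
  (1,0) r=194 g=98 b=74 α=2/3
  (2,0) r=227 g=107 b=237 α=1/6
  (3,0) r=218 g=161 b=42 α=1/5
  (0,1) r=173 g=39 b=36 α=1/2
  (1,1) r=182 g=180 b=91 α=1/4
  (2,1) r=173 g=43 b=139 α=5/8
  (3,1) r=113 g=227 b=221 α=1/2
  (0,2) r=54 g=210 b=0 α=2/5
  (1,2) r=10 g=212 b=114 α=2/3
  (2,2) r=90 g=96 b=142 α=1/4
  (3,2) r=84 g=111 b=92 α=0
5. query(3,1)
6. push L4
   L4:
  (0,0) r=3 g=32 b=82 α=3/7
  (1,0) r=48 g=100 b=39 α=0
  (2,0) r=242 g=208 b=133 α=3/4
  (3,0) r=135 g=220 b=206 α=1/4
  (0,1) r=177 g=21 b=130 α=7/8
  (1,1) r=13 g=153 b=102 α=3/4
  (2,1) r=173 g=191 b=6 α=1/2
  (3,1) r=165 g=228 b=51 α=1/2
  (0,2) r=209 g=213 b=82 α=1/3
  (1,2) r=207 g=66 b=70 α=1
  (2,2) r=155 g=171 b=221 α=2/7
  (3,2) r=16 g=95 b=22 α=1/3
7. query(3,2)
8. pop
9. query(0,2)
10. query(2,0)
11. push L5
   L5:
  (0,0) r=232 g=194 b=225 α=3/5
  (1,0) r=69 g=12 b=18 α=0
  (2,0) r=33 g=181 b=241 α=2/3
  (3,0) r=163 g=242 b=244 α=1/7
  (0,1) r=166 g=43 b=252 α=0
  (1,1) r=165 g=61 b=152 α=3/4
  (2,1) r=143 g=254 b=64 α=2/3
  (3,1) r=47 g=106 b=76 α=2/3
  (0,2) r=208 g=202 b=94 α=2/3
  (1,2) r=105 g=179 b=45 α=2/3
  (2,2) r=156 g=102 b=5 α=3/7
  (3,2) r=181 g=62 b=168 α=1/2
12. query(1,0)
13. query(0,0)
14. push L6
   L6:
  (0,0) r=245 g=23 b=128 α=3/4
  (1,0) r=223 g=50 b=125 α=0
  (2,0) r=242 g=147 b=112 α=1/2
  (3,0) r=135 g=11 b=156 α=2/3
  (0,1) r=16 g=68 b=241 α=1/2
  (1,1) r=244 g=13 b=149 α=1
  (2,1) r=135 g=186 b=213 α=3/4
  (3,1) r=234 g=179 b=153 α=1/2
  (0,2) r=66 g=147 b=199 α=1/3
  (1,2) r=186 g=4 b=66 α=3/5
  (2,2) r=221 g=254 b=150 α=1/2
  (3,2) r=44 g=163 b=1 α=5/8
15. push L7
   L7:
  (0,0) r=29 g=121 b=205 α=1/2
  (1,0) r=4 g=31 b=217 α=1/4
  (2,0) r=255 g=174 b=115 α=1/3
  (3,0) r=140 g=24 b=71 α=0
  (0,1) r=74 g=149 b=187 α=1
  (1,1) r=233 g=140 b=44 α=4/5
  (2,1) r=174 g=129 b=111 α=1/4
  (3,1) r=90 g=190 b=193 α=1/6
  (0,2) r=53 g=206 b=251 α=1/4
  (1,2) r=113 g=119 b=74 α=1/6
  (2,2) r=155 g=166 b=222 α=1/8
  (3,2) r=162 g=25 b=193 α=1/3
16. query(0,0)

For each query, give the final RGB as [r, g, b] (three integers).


query (0,1) [L1,L2] — begin 0,0,0
after L1 α=1/5: [159/5, 106/5, 47/5]
after L2 α=2/5: [1747/25, 1978/25, 2331/25]
rounded: [70, 79, 93]

at x=3,y=1 over L1,L2,L3:
after L1 α=1/2: [145/2, 131/2, 28]
after L2 α=1/2: [557/4, 163/4, 114]
after L3 α=1/2: [1009/8, 1071/8, 335/2]
→ [126, 134, 168]

query (3,2) [L1,L2,L3,L4] — begin 0,0,0
after L1 α=3/8: [159/4, 459/8, 645/8]
after L2 α=2/5: [2077/20, 4561/40, 1951/40]
after L3 α=0: [2077/20, 4561/40, 1951/40]
after L4 α=1/3: [2237/30, 6461/60, 797/20]
= [75, 108, 40]

(0,2) stack=L1,L2,L3; from [0,0,0]:
L1 α=3/7: [327/7, 606/7, 540/7]
L2 α=5/7: [5274/49, 8107/49, 1115/49]
L3 α=2/5: [21114/245, 44901/245, 669/49]
rounded: [86, 183, 14]

at x=2,y=0 over L1,L2,L3:
after L1 α=3/5: [201/5, 15, 549/5]
after L2 α=1/7: [1896/35, 124/7, 3804/35]
after L3 α=1/6: [3485/42, 1369/42, 1821/14]
rounded: [83, 33, 130]

query (1,0) [L1,L2,L3,L5] — begin 0,0,0
+L1 (α=1/5) → [39, 124/5, 21]
+L2 (α=2/5) → [209/5, 1692/25, 287/5]
+L3 (α=2/3) → [2149/15, 6592/75, 1027/15]
+L5 (α=0) → [2149/15, 6592/75, 1027/15]
= [143, 88, 68]

at x=0,y=0 over L1,L2,L3,L5:
L1 α=2/3: [158/3, 56, 104]
L2 α=1/3: [796/9, 208/3, 143]
L3 α=6/7: [6898/63, 2278/21, 641/7]
L5 α=3/5: [57644/315, 16778/105, 6007/35]
= [183, 160, 172]

query (0,0) [L1,L2,L3,L5,L6,L7] — begin 0,0,0
+L1 (α=2/3) → [158/3, 56, 104]
+L2 (α=1/3) → [796/9, 208/3, 143]
+L3 (α=6/7) → [6898/63, 2278/21, 641/7]
+L5 (α=3/5) → [57644/315, 16778/105, 6007/35]
+L6 (α=3/4) → [289169/1260, 24023/420, 19447/140]
+L7 (α=1/2) → [325709/2520, 74843/840, 48147/280]
rounded: [129, 89, 172]


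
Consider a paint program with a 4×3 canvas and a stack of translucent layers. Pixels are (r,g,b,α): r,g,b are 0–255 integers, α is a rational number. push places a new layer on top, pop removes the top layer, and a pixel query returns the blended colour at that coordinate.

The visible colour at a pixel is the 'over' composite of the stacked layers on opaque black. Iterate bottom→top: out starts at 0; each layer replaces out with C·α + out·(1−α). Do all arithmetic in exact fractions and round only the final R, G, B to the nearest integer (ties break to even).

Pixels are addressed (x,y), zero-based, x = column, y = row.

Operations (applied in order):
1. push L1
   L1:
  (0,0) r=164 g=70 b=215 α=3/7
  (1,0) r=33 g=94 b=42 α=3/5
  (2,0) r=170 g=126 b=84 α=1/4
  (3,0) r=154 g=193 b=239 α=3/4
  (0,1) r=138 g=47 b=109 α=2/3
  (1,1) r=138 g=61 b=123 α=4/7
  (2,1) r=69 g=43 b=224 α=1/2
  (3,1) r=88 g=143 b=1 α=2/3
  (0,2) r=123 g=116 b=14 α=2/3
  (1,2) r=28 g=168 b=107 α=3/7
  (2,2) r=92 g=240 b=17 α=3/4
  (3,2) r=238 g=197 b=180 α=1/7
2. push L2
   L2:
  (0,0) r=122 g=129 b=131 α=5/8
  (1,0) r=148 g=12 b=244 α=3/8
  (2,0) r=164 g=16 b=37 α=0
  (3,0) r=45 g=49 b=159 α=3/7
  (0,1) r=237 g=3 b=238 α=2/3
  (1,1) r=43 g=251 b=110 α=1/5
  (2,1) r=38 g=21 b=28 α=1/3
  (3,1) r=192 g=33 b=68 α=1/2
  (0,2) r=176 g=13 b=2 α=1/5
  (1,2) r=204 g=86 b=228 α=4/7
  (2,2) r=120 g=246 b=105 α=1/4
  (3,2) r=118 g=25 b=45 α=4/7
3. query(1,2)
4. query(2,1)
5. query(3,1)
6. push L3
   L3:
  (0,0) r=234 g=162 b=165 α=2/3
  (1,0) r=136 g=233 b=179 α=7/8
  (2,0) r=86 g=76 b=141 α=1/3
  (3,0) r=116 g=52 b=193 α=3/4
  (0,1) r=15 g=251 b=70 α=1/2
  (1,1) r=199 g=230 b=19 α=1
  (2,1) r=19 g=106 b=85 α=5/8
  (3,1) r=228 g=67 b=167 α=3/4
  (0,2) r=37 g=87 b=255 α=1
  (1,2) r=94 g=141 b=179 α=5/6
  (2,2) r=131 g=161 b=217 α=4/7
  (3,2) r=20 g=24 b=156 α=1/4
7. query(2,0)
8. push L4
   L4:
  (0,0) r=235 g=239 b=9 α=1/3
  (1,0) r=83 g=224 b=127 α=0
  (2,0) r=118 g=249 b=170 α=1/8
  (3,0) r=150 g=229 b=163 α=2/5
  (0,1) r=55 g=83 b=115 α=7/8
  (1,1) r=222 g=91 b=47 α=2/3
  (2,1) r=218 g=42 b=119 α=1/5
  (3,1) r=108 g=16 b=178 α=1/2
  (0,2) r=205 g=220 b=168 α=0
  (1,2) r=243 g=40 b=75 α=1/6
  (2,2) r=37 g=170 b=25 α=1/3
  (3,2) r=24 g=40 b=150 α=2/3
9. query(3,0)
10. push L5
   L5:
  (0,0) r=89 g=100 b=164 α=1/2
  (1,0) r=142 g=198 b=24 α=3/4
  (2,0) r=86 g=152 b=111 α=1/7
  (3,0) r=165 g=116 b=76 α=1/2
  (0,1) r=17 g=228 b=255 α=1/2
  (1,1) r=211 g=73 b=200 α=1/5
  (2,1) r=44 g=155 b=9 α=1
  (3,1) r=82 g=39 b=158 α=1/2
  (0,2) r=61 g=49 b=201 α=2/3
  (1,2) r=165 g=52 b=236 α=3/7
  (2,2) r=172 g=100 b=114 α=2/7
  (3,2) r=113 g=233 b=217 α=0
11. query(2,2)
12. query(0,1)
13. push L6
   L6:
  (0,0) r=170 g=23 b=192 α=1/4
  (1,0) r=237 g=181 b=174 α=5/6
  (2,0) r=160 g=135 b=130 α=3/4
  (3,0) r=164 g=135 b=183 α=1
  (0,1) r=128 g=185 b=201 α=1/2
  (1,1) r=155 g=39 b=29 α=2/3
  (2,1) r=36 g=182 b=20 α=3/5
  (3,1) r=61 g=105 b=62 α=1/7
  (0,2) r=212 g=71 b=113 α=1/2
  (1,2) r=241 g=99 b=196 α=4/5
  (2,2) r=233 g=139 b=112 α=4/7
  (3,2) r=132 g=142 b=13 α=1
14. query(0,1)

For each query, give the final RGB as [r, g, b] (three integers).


at x=1,y=2 over L1,L2:
+L1 (α=3/7) → [12, 72, 321/7]
+L2 (α=4/7) → [852/7, 80, 7347/49]
rounded: [122, 80, 150]

at x=2,y=1 over L1,L2:
after L1 α=1/2: [69/2, 43/2, 112]
after L2 α=1/3: [107/3, 64/3, 84]
= [36, 21, 84]

query (3,1) [L1,L2] — begin 0,0,0
+L1 (α=2/3) → [176/3, 286/3, 2/3]
+L2 (α=1/2) → [376/3, 385/6, 103/3]
rounded: [125, 64, 34]

(2,0) stack=L1,L2,L3; from [0,0,0]:
+L1 (α=1/4) → [85/2, 63/2, 21]
+L2 (α=0) → [85/2, 63/2, 21]
+L3 (α=1/3) → [57, 139/3, 61]
= [57, 46, 61]

query (3,0) [L1,L2,L3,L4] — begin 0,0,0
L1 α=3/4: [231/2, 579/4, 717/4]
L2 α=3/7: [597/7, 726/7, 1194/7]
L3 α=3/4: [3033/28, 909/14, 5247/28]
L4 α=2/5: [17499/140, 9139/70, 24869/140]
= [125, 131, 178]

at x=2,y=2 over L1,L2,L3,L4,L5:
+L1 (α=3/4) → [69, 180, 51/4]
+L2 (α=1/4) → [327/4, 393/2, 573/16]
+L3 (α=4/7) → [3077/28, 2467/14, 15607/112]
+L4 (α=1/3) → [3595/42, 1219/7, 5669/56]
+L5 (α=2/7) → [32423/294, 7495/49, 41113/392]
= [110, 153, 105]

query (0,1) [L1,L2,L3,L4,L5] — begin 0,0,0
+L1 (α=2/3) → [92, 94/3, 218/3]
+L2 (α=2/3) → [566/3, 112/9, 1646/9]
+L3 (α=1/2) → [611/6, 2371/18, 1138/9]
+L4 (α=7/8) → [2921/48, 12829/144, 8383/72]
+L5 (α=1/2) → [3737/96, 45661/288, 26743/144]
rounded: [39, 159, 186]

(0,1) stack=L1,L2,L3,L4,L5,L6; from [0,0,0]:
L1 α=2/3: [92, 94/3, 218/3]
L2 α=2/3: [566/3, 112/9, 1646/9]
L3 α=1/2: [611/6, 2371/18, 1138/9]
L4 α=7/8: [2921/48, 12829/144, 8383/72]
L5 α=1/2: [3737/96, 45661/288, 26743/144]
L6 α=1/2: [16025/192, 98941/576, 55687/288]
rounded: [83, 172, 193]


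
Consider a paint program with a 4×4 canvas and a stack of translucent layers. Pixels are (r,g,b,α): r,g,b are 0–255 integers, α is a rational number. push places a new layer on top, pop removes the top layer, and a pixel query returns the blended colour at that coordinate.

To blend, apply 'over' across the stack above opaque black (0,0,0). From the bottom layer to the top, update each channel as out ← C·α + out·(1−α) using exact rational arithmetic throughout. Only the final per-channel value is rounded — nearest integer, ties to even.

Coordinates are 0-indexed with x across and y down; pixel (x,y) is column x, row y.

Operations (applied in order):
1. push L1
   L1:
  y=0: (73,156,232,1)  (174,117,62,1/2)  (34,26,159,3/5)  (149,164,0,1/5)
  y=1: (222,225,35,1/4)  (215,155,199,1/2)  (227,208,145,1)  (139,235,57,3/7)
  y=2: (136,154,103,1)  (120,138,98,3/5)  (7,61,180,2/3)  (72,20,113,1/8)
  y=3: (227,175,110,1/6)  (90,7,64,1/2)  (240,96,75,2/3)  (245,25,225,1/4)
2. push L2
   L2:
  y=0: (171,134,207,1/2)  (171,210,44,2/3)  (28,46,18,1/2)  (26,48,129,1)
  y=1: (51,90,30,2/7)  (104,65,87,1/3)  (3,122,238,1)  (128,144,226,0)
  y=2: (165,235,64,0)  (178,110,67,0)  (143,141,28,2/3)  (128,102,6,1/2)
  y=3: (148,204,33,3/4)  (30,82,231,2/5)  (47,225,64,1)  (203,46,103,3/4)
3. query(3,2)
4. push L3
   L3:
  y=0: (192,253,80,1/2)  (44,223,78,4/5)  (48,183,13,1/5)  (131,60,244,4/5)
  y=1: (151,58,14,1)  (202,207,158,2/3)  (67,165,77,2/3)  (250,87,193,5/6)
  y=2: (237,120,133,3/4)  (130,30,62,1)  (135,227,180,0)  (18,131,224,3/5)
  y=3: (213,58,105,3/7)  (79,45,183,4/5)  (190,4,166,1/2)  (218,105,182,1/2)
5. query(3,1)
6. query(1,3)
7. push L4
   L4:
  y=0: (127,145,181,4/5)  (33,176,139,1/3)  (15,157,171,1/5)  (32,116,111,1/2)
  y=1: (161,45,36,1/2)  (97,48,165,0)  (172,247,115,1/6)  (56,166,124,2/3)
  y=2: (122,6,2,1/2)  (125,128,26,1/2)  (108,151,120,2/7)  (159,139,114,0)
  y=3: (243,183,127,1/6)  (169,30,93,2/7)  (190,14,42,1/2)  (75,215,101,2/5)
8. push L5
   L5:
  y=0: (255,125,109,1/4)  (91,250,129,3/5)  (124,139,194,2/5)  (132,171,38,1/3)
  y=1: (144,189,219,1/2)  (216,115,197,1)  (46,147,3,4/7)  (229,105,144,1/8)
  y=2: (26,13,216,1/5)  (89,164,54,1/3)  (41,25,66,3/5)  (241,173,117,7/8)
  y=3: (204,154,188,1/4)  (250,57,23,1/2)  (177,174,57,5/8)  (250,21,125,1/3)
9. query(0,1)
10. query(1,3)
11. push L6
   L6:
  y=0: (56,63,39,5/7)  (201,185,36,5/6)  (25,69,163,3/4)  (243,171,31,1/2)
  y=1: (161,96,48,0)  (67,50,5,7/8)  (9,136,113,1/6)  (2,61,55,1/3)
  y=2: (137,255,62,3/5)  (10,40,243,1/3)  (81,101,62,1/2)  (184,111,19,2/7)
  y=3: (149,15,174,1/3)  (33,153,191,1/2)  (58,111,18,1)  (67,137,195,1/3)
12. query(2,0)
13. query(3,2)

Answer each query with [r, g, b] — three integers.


query (3,2) [L1,L2] — begin 0,0,0
L1 α=1/8: [9, 5/2, 113/8]
L2 α=1/2: [137/2, 209/4, 161/16]
→ [68, 52, 10]

at x=3,y=1 over L1,L2,L3:
after L1 α=3/7: [417/7, 705/7, 171/7]
after L2 α=0: [417/7, 705/7, 171/7]
after L3 α=5/6: [9167/42, 625/7, 3463/21]
= [218, 89, 165]

at x=1,y=3 over L1,L2,L3:
L1 α=1/2: [45, 7/2, 32]
L2 α=2/5: [39, 349/10, 558/5]
L3 α=4/5: [71, 2149/50, 4218/25]
→ [71, 43, 169]

at x=0,y=1 over L1,L2,L3,L4,L5:
+L1 (α=1/4) → [111/2, 225/4, 35/4]
+L2 (α=2/7) → [759/14, 1845/28, 415/28]
+L3 (α=1) → [151, 58, 14]
+L4 (α=1/2) → [156, 103/2, 25]
+L5 (α=1/2) → [150, 481/4, 122]
→ [150, 120, 122]

query (1,3) [L1,L2,L3,L4,L5] — begin 0,0,0
L1 α=1/2: [45, 7/2, 32]
L2 α=2/5: [39, 349/10, 558/5]
L3 α=4/5: [71, 2149/50, 4218/25]
L4 α=2/7: [99, 2749/70, 5148/35]
L5 α=1/2: [349/2, 6739/140, 5953/70]
→ [174, 48, 85]

(2,0) stack=L1,L2,L3,L4,L5,L6; from [0,0,0]:
L1 α=3/5: [102/5, 78/5, 477/5]
L2 α=1/2: [121/5, 154/5, 567/10]
L3 α=1/5: [724/25, 1531/25, 1199/25]
L4 α=1/5: [3271/125, 10049/125, 9071/125]
L5 α=2/5: [40813/625, 64897/625, 75713/625]
L6 α=3/4: [21922/625, 48568/625, 190669/1250]
rounded: [35, 78, 153]

query (3,2) [L1,L2,L3,L4,L5,L6] — begin 0,0,0
L1 α=1/8: [9, 5/2, 113/8]
L2 α=1/2: [137/2, 209/4, 161/16]
L3 α=3/5: [191/5, 199/2, 5537/40]
L4 α=0: [191/5, 199/2, 5537/40]
L5 α=7/8: [4313/20, 2621/16, 38297/320]
L6 α=2/7: [5785/28, 16657/112, 40729/448]
rounded: [207, 149, 91]
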